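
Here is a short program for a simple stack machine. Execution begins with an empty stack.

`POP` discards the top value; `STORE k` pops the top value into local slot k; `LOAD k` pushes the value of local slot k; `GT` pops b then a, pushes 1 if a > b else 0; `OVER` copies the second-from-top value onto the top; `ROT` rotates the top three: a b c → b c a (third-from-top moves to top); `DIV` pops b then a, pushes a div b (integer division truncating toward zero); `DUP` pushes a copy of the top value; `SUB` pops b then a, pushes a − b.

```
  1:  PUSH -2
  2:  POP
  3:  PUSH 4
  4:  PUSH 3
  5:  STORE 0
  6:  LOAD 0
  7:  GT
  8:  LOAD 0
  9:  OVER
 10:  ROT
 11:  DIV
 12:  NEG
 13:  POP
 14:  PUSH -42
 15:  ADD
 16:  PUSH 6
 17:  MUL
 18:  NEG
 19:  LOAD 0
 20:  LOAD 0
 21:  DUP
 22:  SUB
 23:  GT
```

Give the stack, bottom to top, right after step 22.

PUSH -2   [-2]
POP       []
PUSH 4    [4]
PUSH 3    [4, 3]
STORE 0   [4]
LOAD 0    [4, 3]
GT        [1]
LOAD 0    [1, 3]
OVER      [1, 3, 1]
ROT       [3, 1, 1]
DIV       [3, 1]
NEG       [3, -1]
POP       [3]
PUSH -42  [3, -42]
ADD       [-39]
PUSH 6    [-39, 6]
MUL       [-234]
NEG       [234]
LOAD 0    [234, 3]
LOAD 0    [234, 3, 3]
DUP       [234, 3, 3, 3]
SUB       [234, 3, 0]

[234, 3, 0]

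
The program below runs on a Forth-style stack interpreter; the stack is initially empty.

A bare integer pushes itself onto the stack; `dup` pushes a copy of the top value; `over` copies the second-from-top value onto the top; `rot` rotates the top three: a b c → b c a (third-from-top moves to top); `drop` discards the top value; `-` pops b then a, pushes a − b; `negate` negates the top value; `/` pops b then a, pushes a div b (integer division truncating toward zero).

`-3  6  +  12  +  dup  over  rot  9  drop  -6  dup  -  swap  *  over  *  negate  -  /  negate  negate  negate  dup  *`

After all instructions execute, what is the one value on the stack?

1

-3     → -3
6      → -3 6
+      → 3
12     → 3 12
+      → 15
dup    → 15 15
over   → 15 15 15
rot    → 15 15 15
9      → 15 15 15 9
drop   → 15 15 15
-6     → 15 15 15 -6
dup    → 15 15 15 -6 -6
-      → 15 15 15 0
swap   → 15 15 0 15
*      → 15 15 0
over   → 15 15 0 15
*      → 15 15 0
negate → 15 15 0
-      → 15 15
/      → 1
negate → -1
negate → 1
negate → -1
dup    → -1 -1
*      → 1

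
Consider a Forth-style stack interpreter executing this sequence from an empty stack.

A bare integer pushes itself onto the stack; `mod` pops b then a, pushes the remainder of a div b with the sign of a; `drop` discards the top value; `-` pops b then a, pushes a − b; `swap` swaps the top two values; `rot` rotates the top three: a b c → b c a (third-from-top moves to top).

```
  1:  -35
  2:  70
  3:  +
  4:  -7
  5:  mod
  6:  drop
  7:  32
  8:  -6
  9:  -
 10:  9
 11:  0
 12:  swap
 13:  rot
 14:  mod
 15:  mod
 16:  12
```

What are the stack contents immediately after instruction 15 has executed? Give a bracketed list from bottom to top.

-35  -> [-35]
70   -> [-35, 70]
+    -> [35]
-7   -> [35, -7]
mod  -> [0]
drop -> []
32   -> [32]
-6   -> [32, -6]
-    -> [38]
9    -> [38, 9]
0    -> [38, 9, 0]
swap -> [38, 0, 9]
rot  -> [0, 9, 38]
mod  -> [0, 9]
mod  -> [0]

[0]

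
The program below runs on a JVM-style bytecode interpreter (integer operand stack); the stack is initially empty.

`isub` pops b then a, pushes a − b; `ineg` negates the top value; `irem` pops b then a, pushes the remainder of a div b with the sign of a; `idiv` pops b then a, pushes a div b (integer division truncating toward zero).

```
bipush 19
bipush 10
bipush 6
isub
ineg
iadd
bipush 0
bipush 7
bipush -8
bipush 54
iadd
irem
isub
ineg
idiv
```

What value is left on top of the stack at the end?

2

bipush 19  19
bipush 10  19 10
bipush 6   19 10 6
isub       19 4
ineg       19 -4
iadd       15
bipush 0   15 0
bipush 7   15 0 7
bipush -8  15 0 7 -8
bipush 54  15 0 7 -8 54
iadd       15 0 7 46
irem       15 0 7
isub       15 -7
ineg       15 7
idiv       2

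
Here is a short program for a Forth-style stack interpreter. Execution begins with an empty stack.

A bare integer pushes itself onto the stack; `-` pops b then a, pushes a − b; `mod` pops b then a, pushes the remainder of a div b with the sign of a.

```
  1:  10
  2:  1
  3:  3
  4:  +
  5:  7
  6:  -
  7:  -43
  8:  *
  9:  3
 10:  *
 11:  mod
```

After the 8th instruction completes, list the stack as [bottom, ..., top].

10  : 10
1   : 10 1
3   : 10 1 3
+   : 10 4
7   : 10 4 7
-   : 10 -3
-43 : 10 -3 -43
*   : 10 129

[10, 129]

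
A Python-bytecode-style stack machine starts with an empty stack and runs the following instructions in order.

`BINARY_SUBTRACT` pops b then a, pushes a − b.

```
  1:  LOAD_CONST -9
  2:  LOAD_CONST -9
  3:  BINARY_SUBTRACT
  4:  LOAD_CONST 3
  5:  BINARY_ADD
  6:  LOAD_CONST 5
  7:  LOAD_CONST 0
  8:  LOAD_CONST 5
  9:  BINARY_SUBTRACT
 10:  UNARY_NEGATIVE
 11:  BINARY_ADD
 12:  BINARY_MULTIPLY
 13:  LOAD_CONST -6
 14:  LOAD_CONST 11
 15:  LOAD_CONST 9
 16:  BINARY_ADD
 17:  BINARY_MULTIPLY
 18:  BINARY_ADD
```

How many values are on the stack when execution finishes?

1

LOAD_CONST -9    -9
LOAD_CONST -9    -9 -9
BINARY_SUBTRACT  0
LOAD_CONST 3     0 3
BINARY_ADD       3
LOAD_CONST 5     3 5
LOAD_CONST 0     3 5 0
LOAD_CONST 5     3 5 0 5
BINARY_SUBTRACT  3 5 -5
UNARY_NEGATIVE   3 5 5
BINARY_ADD       3 10
BINARY_MULTIPLY  30
LOAD_CONST -6    30 -6
LOAD_CONST 11    30 -6 11
LOAD_CONST 9     30 -6 11 9
BINARY_ADD       30 -6 20
BINARY_MULTIPLY  30 -120
BINARY_ADD       -90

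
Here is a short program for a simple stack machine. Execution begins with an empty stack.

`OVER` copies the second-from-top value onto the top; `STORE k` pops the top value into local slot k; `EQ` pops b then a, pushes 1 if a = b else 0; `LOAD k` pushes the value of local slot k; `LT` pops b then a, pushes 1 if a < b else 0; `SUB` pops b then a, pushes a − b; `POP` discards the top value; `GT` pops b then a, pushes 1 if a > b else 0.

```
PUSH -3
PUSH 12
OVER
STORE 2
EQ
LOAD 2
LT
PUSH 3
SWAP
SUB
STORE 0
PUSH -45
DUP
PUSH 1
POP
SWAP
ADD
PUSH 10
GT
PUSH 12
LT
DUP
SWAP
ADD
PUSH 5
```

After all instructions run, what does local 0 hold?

PUSH -3  -> -3
PUSH 12  -> -3 12
OVER     -> -3 12 -3
STORE 2  -> -3 12
EQ       -> 0
LOAD 2   -> 0 -3
LT       -> 0
PUSH 3   -> 0 3
SWAP     -> 3 0
SUB      -> 3
STORE 0  -> (empty)
PUSH -45 -> -45
DUP      -> -45 -45
PUSH 1   -> -45 -45 1
POP      -> -45 -45
SWAP     -> -45 -45
ADD      -> -90
PUSH 10  -> -90 10
GT       -> 0
PUSH 12  -> 0 12
LT       -> 1
DUP      -> 1 1
SWAP     -> 1 1
ADD      -> 2
PUSH 5   -> 2 5

3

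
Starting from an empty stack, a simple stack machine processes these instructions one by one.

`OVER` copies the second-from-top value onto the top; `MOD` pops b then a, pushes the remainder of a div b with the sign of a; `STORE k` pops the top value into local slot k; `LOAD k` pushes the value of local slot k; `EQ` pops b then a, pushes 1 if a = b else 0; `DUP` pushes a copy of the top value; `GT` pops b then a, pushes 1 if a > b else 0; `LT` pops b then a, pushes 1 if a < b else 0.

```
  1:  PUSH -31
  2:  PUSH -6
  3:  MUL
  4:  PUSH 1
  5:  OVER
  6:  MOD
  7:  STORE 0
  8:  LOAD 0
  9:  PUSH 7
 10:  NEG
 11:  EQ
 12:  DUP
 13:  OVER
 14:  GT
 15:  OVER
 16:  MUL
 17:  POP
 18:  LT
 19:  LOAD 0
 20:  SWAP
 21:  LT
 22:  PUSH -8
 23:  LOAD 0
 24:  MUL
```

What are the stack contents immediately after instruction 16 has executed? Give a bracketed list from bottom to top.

[186, 0, 0]

PUSH -31 → -31
PUSH -6  → -31 -6
MUL      → 186
PUSH 1   → 186 1
OVER     → 186 1 186
MOD      → 186 1
STORE 0  → 186
LOAD 0   → 186 1
PUSH 7   → 186 1 7
NEG      → 186 1 -7
EQ       → 186 0
DUP      → 186 0 0
OVER     → 186 0 0 0
GT       → 186 0 0
OVER     → 186 0 0 0
MUL      → 186 0 0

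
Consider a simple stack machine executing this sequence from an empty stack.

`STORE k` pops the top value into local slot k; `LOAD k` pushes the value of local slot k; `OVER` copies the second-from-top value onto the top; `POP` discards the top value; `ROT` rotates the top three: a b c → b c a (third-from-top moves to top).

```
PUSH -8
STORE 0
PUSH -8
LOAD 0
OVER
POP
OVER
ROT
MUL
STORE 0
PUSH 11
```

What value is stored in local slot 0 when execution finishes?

64

PUSH -8 → -8
STORE 0 → (empty)
PUSH -8 → -8
LOAD 0  → -8 -8
OVER    → -8 -8 -8
POP     → -8 -8
OVER    → -8 -8 -8
ROT     → -8 -8 -8
MUL     → -8 64
STORE 0 → -8
PUSH 11 → -8 11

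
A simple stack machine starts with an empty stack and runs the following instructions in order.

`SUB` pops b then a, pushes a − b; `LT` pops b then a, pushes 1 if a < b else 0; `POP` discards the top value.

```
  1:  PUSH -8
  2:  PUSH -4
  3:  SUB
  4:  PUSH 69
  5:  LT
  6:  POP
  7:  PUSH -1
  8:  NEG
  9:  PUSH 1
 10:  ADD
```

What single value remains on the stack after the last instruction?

PUSH -8  -8
PUSH -4  -8 -4
SUB      -4
PUSH 69  -4 69
LT       1
POP      (empty)
PUSH -1  -1
NEG      1
PUSH 1   1 1
ADD      2

2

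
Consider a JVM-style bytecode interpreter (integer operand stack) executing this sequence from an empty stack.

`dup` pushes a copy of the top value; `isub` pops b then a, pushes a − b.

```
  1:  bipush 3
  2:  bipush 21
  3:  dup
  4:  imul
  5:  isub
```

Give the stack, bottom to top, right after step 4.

bipush 3  : 3
bipush 21 : 3 21
dup       : 3 21 21
imul      : 3 441

[3, 441]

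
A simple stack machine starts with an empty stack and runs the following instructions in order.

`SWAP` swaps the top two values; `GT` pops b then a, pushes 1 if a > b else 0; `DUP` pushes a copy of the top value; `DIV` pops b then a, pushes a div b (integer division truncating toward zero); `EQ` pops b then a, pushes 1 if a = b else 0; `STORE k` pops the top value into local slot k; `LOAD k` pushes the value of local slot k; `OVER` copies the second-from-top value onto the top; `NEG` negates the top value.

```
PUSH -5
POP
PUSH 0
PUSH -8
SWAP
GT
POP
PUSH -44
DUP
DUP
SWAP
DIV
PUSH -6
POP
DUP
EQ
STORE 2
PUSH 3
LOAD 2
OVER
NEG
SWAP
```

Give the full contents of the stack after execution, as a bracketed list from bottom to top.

[-44, 3, -3, 1]

PUSH -5  -> -5
POP      -> (empty)
PUSH 0   -> 0
PUSH -8  -> 0 -8
SWAP     -> -8 0
GT       -> 0
POP      -> (empty)
PUSH -44 -> -44
DUP      -> -44 -44
DUP      -> -44 -44 -44
SWAP     -> -44 -44 -44
DIV      -> -44 1
PUSH -6  -> -44 1 -6
POP      -> -44 1
DUP      -> -44 1 1
EQ       -> -44 1
STORE 2  -> -44
PUSH 3   -> -44 3
LOAD 2   -> -44 3 1
OVER     -> -44 3 1 3
NEG      -> -44 3 1 -3
SWAP     -> -44 3 -3 1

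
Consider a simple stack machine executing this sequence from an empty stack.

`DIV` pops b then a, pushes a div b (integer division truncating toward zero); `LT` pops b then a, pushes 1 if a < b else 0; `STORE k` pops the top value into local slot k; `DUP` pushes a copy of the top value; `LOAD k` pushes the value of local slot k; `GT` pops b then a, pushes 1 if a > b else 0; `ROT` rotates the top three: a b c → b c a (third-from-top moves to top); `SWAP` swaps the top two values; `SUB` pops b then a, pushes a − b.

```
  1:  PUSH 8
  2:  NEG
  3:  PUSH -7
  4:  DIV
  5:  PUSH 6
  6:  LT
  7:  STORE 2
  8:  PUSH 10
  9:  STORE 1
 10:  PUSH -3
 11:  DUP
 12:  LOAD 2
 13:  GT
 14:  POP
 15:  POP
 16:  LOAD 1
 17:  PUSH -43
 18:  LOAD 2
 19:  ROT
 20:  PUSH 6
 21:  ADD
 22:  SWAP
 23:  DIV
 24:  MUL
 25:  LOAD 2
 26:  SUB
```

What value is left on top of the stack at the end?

PUSH 8   -> [8]
NEG      -> [-8]
PUSH -7  -> [-8, -7]
DIV      -> [1]
PUSH 6   -> [1, 6]
LT       -> [1]
STORE 2  -> []
PUSH 10  -> [10]
STORE 1  -> []
PUSH -3  -> [-3]
DUP      -> [-3, -3]
LOAD 2   -> [-3, -3, 1]
GT       -> [-3, 0]
POP      -> [-3]
POP      -> []
LOAD 1   -> [10]
PUSH -43 -> [10, -43]
LOAD 2   -> [10, -43, 1]
ROT      -> [-43, 1, 10]
PUSH 6   -> [-43, 1, 10, 6]
ADD      -> [-43, 1, 16]
SWAP     -> [-43, 16, 1]
DIV      -> [-43, 16]
MUL      -> [-688]
LOAD 2   -> [-688, 1]
SUB      -> [-689]

-689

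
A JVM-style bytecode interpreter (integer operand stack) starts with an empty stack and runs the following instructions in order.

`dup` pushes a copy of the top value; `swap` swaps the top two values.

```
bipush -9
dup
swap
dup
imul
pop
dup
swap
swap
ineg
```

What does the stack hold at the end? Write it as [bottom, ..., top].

[-9, 9]

bipush -9 : [-9]
dup       : [-9, -9]
swap      : [-9, -9]
dup       : [-9, -9, -9]
imul      : [-9, 81]
pop       : [-9]
dup       : [-9, -9]
swap      : [-9, -9]
swap      : [-9, -9]
ineg      : [-9, 9]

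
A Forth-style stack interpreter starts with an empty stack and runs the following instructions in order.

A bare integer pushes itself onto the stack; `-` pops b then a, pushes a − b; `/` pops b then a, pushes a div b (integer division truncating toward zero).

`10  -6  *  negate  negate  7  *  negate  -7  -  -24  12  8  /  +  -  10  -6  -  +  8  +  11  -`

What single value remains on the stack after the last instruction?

463

10     -> [10]
-6     -> [10, -6]
*      -> [-60]
negate -> [60]
negate -> [-60]
7      -> [-60, 7]
*      -> [-420]
negate -> [420]
-7     -> [420, -7]
-      -> [427]
-24    -> [427, -24]
12     -> [427, -24, 12]
8      -> [427, -24, 12, 8]
/      -> [427, -24, 1]
+      -> [427, -23]
-      -> [450]
10     -> [450, 10]
-6     -> [450, 10, -6]
-      -> [450, 16]
+      -> [466]
8      -> [466, 8]
+      -> [474]
11     -> [474, 11]
-      -> [463]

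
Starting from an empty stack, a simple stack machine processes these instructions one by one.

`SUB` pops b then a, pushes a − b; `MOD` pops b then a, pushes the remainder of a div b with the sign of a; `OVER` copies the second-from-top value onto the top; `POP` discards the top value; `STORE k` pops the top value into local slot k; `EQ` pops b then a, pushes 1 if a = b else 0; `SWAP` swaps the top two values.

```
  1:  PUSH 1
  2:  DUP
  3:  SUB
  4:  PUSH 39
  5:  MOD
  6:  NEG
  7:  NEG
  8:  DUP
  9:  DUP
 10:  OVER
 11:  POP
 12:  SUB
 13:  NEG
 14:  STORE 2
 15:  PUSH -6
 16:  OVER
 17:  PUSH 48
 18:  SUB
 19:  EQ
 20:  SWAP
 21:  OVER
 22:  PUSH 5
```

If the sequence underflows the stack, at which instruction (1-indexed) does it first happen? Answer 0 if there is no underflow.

PUSH 1  : [1]
DUP     : [1, 1]
SUB     : [0]
PUSH 39 : [0, 39]
MOD     : [0]
NEG     : [0]
NEG     : [0]
DUP     : [0, 0]
DUP     : [0, 0, 0]
OVER    : [0, 0, 0, 0]
POP     : [0, 0, 0]
SUB     : [0, 0]
NEG     : [0, 0]
STORE 2 : [0]
PUSH -6 : [0, -6]
OVER    : [0, -6, 0]
PUSH 48 : [0, -6, 0, 48]
SUB     : [0, -6, -48]
EQ      : [0, 0]
SWAP    : [0, 0]
OVER    : [0, 0, 0]
PUSH 5  : [0, 0, 0, 5]

0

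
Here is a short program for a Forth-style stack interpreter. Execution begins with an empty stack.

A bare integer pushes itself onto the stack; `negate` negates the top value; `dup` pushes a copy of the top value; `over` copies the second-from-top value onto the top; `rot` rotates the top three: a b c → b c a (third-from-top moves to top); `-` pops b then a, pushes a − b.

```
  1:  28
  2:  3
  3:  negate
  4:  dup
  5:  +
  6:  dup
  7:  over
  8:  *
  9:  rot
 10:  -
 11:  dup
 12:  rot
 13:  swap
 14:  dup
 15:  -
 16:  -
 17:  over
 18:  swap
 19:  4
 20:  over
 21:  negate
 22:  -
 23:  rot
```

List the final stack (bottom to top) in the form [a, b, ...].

[8, -6, -2, 8]

28     → 28
3      → 28 3
negate → 28 -3
dup    → 28 -3 -3
+      → 28 -6
dup    → 28 -6 -6
over   → 28 -6 -6 -6
*      → 28 -6 36
rot    → -6 36 28
-      → -6 8
dup    → -6 8 8
rot    → 8 8 -6
swap   → 8 -6 8
dup    → 8 -6 8 8
-      → 8 -6 0
-      → 8 -6
over   → 8 -6 8
swap   → 8 8 -6
4      → 8 8 -6 4
over   → 8 8 -6 4 -6
negate → 8 8 -6 4 6
-      → 8 8 -6 -2
rot    → 8 -6 -2 8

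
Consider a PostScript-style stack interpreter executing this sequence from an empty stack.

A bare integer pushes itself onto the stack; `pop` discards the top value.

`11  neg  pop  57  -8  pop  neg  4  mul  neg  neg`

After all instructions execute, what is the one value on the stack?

11  : 11
neg : -11
pop : (empty)
57  : 57
-8  : 57 -8
pop : 57
neg : -57
4   : -57 4
mul : -228
neg : 228
neg : -228

-228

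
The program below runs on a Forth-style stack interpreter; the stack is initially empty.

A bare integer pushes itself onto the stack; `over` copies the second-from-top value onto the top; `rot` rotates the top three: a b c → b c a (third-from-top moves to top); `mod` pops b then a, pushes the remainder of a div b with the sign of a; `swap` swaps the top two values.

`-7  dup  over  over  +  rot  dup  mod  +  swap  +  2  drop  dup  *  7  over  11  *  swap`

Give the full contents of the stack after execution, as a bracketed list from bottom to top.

-7   → -7
dup  → -7 -7
over → -7 -7 -7
over → -7 -7 -7 -7
+    → -7 -7 -14
rot  → -7 -14 -7
dup  → -7 -14 -7 -7
mod  → -7 -14 0
+    → -7 -14
swap → -14 -7
+    → -21
2    → -21 2
drop → -21
dup  → -21 -21
*    → 441
7    → 441 7
over → 441 7 441
11   → 441 7 441 11
*    → 441 7 4851
swap → 441 4851 7

[441, 4851, 7]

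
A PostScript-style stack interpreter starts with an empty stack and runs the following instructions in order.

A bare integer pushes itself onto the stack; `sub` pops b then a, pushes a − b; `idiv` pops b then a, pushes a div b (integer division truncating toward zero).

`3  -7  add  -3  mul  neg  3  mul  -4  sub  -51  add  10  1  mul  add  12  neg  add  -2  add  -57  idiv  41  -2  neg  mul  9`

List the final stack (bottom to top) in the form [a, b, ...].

3    : [3]
-7   : [3, -7]
add  : [-4]
-3   : [-4, -3]
mul  : [12]
neg  : [-12]
3    : [-12, 3]
mul  : [-36]
-4   : [-36, -4]
sub  : [-32]
-51  : [-32, -51]
add  : [-83]
10   : [-83, 10]
1    : [-83, 10, 1]
mul  : [-83, 10]
add  : [-73]
12   : [-73, 12]
neg  : [-73, -12]
add  : [-85]
-2   : [-85, -2]
add  : [-87]
-57  : [-87, -57]
idiv : [1]
41   : [1, 41]
-2   : [1, 41, -2]
neg  : [1, 41, 2]
mul  : [1, 82]
9    : [1, 82, 9]

[1, 82, 9]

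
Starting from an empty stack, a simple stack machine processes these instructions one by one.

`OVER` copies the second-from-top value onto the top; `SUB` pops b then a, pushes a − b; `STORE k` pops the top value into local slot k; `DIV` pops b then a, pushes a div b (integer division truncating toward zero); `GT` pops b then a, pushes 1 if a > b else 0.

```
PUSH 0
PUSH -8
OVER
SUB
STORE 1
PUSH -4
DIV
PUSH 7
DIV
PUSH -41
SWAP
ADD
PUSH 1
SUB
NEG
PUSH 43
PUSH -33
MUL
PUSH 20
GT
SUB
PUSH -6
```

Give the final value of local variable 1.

PUSH 0    [0]
PUSH -8   [0, -8]
OVER      [0, -8, 0]
SUB       [0, -8]
STORE 1   [0]
PUSH -4   [0, -4]
DIV       [0]
PUSH 7    [0, 7]
DIV       [0]
PUSH -41  [0, -41]
SWAP      [-41, 0]
ADD       [-41]
PUSH 1    [-41, 1]
SUB       [-42]
NEG       [42]
PUSH 43   [42, 43]
PUSH -33  [42, 43, -33]
MUL       [42, -1419]
PUSH 20   [42, -1419, 20]
GT        [42, 0]
SUB       [42]
PUSH -6   [42, -6]

-8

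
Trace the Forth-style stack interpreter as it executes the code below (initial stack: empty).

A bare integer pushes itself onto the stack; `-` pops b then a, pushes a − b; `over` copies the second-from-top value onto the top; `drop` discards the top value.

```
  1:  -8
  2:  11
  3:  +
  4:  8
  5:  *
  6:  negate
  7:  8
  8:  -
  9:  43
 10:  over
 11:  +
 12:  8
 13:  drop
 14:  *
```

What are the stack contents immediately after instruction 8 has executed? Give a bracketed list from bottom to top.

-8     : -8
11     : -8 11
+      : 3
8      : 3 8
*      : 24
negate : -24
8      : -24 8
-      : -32

[-32]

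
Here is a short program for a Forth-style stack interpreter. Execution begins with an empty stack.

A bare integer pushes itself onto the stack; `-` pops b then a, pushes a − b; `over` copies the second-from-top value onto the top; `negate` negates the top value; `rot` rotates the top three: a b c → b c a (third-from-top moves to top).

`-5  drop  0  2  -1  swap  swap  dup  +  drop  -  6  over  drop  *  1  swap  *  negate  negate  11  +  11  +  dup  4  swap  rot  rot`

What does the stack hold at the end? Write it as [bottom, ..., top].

-5     : [-5]
drop   : []
0      : [0]
2      : [0, 2]
-1     : [0, 2, -1]
swap   : [0, -1, 2]
swap   : [0, 2, -1]
dup    : [0, 2, -1, -1]
+      : [0, 2, -2]
drop   : [0, 2]
-      : [-2]
6      : [-2, 6]
over   : [-2, 6, -2]
drop   : [-2, 6]
*      : [-12]
1      : [-12, 1]
swap   : [1, -12]
*      : [-12]
negate : [12]
negate : [-12]
11     : [-12, 11]
+      : [-1]
11     : [-1, 11]
+      : [10]
dup    : [10, 10]
4      : [10, 10, 4]
swap   : [10, 4, 10]
rot    : [4, 10, 10]
rot    : [10, 10, 4]

[10, 10, 4]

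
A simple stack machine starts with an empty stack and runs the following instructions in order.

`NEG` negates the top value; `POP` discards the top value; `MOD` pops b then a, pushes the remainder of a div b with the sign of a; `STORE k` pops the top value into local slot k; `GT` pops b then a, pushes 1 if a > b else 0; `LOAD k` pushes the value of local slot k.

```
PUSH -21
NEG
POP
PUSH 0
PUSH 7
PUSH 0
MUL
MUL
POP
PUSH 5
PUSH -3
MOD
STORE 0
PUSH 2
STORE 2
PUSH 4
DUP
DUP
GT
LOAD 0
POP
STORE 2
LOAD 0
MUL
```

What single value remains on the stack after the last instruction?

8

PUSH -21  [-21]
NEG       [21]
POP       []
PUSH 0    [0]
PUSH 7    [0, 7]
PUSH 0    [0, 7, 0]
MUL       [0, 0]
MUL       [0]
POP       []
PUSH 5    [5]
PUSH -3   [5, -3]
MOD       [2]
STORE 0   []
PUSH 2    [2]
STORE 2   []
PUSH 4    [4]
DUP       [4, 4]
DUP       [4, 4, 4]
GT        [4, 0]
LOAD 0    [4, 0, 2]
POP       [4, 0]
STORE 2   [4]
LOAD 0    [4, 2]
MUL       [8]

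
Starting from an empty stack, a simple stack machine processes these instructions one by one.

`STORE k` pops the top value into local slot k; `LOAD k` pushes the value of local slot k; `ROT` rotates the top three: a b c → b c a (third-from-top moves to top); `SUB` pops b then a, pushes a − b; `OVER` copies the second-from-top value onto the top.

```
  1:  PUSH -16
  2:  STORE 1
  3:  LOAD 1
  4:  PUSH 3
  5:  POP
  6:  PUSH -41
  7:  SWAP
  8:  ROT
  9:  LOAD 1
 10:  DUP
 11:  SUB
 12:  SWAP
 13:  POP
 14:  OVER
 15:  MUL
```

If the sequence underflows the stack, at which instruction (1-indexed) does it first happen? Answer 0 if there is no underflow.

8

PUSH -16 → -16
STORE 1  → (empty)
LOAD 1   → -16
PUSH 3   → -16 3
POP      → -16
PUSH -41 → -16 -41
SWAP     → -41 -16
ROT  — needs 3 operands, stack has 2 → underflow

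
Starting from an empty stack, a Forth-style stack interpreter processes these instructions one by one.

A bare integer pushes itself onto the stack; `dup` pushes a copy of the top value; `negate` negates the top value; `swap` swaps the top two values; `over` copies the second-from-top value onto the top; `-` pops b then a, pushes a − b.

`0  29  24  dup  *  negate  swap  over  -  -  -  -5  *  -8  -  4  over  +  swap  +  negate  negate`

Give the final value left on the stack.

0      -> 0
29     -> 0 29
24     -> 0 29 24
dup    -> 0 29 24 24
*      -> 0 29 576
negate -> 0 29 -576
swap   -> 0 -576 29
over   -> 0 -576 29 -576
-      -> 0 -576 605
-      -> 0 -1181
-      -> 1181
-5     -> 1181 -5
*      -> -5905
-8     -> -5905 -8
-      -> -5897
4      -> -5897 4
over   -> -5897 4 -5897
+      -> -5897 -5893
swap   -> -5893 -5897
+      -> -11790
negate -> 11790
negate -> -11790

-11790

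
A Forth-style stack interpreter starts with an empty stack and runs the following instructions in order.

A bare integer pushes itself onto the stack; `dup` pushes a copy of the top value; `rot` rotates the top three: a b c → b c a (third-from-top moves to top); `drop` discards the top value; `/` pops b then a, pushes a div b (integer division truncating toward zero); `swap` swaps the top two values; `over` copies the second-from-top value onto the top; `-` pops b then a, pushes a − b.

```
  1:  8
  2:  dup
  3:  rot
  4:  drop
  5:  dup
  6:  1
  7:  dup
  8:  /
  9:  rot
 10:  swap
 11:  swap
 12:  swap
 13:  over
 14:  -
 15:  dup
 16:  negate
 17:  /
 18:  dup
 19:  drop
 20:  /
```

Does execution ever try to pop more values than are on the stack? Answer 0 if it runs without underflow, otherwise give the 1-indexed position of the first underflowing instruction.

3

8   -> 8
dup -> 8 8
rot  — needs 3 operands, stack has 2 → underflow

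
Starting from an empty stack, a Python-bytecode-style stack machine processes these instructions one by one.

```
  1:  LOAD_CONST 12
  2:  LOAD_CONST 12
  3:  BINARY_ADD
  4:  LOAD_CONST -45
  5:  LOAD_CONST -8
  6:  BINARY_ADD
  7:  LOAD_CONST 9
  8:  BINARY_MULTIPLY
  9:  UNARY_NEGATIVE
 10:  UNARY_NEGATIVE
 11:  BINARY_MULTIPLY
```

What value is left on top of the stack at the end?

-11448

LOAD_CONST 12   → 12
LOAD_CONST 12   → 12 12
BINARY_ADD      → 24
LOAD_CONST -45  → 24 -45
LOAD_CONST -8   → 24 -45 -8
BINARY_ADD      → 24 -53
LOAD_CONST 9    → 24 -53 9
BINARY_MULTIPLY → 24 -477
UNARY_NEGATIVE  → 24 477
UNARY_NEGATIVE  → 24 -477
BINARY_MULTIPLY → -11448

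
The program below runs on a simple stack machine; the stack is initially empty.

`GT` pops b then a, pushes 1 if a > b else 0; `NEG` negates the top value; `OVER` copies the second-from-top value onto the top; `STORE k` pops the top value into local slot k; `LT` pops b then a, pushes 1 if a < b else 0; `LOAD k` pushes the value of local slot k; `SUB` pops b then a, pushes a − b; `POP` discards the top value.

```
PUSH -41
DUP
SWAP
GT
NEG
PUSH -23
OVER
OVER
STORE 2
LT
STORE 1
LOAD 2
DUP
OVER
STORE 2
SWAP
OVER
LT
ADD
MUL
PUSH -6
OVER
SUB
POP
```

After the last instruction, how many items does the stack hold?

1

PUSH -41  [-41]
DUP       [-41, -41]
SWAP      [-41, -41]
GT        [0]
NEG       [0]
PUSH -23  [0, -23]
OVER      [0, -23, 0]
OVER      [0, -23, 0, -23]
STORE 2   [0, -23, 0]
LT        [0, 1]
STORE 1   [0]
LOAD 2    [0, -23]
DUP       [0, -23, -23]
OVER      [0, -23, -23, -23]
STORE 2   [0, -23, -23]
SWAP      [0, -23, -23]
OVER      [0, -23, -23, -23]
LT        [0, -23, 0]
ADD       [0, -23]
MUL       [0]
PUSH -6   [0, -6]
OVER      [0, -6, 0]
SUB       [0, -6]
POP       [0]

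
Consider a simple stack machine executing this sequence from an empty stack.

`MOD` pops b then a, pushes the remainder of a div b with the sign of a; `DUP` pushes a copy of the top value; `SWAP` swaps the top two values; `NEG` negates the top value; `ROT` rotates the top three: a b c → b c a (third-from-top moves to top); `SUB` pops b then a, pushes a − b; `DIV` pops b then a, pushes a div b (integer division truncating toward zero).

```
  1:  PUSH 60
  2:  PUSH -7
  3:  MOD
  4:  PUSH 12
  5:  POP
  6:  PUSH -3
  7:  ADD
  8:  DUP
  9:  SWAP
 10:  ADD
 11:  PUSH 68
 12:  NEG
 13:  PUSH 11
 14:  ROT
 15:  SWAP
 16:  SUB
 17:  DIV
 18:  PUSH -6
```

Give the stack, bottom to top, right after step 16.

[-68, -9]

PUSH 60 : [60]
PUSH -7 : [60, -7]
MOD     : [4]
PUSH 12 : [4, 12]
POP     : [4]
PUSH -3 : [4, -3]
ADD     : [1]
DUP     : [1, 1]
SWAP    : [1, 1]
ADD     : [2]
PUSH 68 : [2, 68]
NEG     : [2, -68]
PUSH 11 : [2, -68, 11]
ROT     : [-68, 11, 2]
SWAP    : [-68, 2, 11]
SUB     : [-68, -9]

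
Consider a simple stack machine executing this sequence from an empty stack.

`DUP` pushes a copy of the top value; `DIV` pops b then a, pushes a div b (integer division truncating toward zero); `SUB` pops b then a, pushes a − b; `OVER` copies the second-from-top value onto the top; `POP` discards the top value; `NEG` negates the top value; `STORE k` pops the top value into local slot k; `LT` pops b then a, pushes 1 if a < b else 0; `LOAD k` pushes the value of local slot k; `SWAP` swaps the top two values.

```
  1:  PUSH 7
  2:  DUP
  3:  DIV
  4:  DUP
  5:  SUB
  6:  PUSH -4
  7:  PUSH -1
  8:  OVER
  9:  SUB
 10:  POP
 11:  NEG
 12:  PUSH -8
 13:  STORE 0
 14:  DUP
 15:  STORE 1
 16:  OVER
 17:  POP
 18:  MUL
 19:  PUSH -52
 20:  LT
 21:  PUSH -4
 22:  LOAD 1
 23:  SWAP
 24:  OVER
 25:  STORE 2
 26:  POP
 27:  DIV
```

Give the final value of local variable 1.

4

PUSH 7   → [7]
DUP      → [7, 7]
DIV      → [1]
DUP      → [1, 1]
SUB      → [0]
PUSH -4  → [0, -4]
PUSH -1  → [0, -4, -1]
OVER     → [0, -4, -1, -4]
SUB      → [0, -4, 3]
POP      → [0, -4]
NEG      → [0, 4]
PUSH -8  → [0, 4, -8]
STORE 0  → [0, 4]
DUP      → [0, 4, 4]
STORE 1  → [0, 4]
OVER     → [0, 4, 0]
POP      → [0, 4]
MUL      → [0]
PUSH -52 → [0, -52]
LT       → [0]
PUSH -4  → [0, -4]
LOAD 1   → [0, -4, 4]
SWAP     → [0, 4, -4]
OVER     → [0, 4, -4, 4]
STORE 2  → [0, 4, -4]
POP      → [0, 4]
DIV      → [0]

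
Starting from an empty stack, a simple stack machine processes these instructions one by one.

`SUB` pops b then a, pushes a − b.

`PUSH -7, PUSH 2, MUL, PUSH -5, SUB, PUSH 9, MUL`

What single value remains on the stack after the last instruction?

-81

PUSH -7 : [-7]
PUSH 2  : [-7, 2]
MUL     : [-14]
PUSH -5 : [-14, -5]
SUB     : [-9]
PUSH 9  : [-9, 9]
MUL     : [-81]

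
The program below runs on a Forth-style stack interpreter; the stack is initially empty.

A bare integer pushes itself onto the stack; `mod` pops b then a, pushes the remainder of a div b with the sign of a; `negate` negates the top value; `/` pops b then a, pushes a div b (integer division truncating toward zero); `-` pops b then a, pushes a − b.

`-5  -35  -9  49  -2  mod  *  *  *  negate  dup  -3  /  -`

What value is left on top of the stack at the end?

-5     : [-5]
-35    : [-5, -35]
-9     : [-5, -35, -9]
49     : [-5, -35, -9, 49]
-2     : [-5, -35, -9, 49, -2]
mod    : [-5, -35, -9, 1]
*      : [-5, -35, -9]
*      : [-5, 315]
*      : [-1575]
negate : [1575]
dup    : [1575, 1575]
-3     : [1575, 1575, -3]
/      : [1575, -525]
-      : [2100]

2100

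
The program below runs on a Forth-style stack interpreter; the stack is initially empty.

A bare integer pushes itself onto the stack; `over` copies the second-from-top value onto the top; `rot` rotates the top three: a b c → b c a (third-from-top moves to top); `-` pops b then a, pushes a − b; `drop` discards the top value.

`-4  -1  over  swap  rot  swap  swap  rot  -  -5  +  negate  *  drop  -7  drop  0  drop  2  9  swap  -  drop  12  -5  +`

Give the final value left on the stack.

-4      -4
-1      -4 -1
over    -4 -1 -4
swap    -4 -4 -1
rot     -4 -1 -4
swap    -4 -4 -1
swap    -4 -1 -4
rot     -1 -4 -4
-       -1 0
-5      -1 0 -5
+       -1 -5
negate  -1 5
*       -5
drop    (empty)
-7      -7
drop    (empty)
0       0
drop    (empty)
2       2
9       2 9
swap    9 2
-       7
drop    (empty)
12      12
-5      12 -5
+       7

7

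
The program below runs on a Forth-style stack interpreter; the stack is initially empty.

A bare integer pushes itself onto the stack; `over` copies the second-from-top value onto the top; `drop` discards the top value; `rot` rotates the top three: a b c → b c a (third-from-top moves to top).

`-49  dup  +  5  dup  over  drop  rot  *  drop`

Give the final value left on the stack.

-49  → [-49]
dup  → [-49, -49]
+    → [-98]
5    → [-98, 5]
dup  → [-98, 5, 5]
over → [-98, 5, 5, 5]
drop → [-98, 5, 5]
rot  → [5, 5, -98]
*    → [5, -490]
drop → [5]

5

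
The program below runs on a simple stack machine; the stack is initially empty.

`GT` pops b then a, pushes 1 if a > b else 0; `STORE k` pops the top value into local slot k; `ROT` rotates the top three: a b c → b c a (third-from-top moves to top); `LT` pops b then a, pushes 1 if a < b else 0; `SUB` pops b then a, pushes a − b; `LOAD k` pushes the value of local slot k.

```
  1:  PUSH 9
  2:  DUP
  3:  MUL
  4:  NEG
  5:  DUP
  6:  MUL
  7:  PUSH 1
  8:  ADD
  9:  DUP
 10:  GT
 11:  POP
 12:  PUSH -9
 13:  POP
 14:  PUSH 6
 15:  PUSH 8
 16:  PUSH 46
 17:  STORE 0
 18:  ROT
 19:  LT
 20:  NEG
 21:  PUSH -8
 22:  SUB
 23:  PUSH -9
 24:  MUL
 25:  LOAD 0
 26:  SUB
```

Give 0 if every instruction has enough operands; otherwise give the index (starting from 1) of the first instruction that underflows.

PUSH 9  -> 9
DUP     -> 9 9
MUL     -> 81
NEG     -> -81
DUP     -> -81 -81
MUL     -> 6561
PUSH 1  -> 6561 1
ADD     -> 6562
DUP     -> 6562 6562
GT      -> 0
POP     -> (empty)
PUSH -9 -> -9
POP     -> (empty)
PUSH 6  -> 6
PUSH 8  -> 6 8
PUSH 46 -> 6 8 46
STORE 0 -> 6 8
ROT  — needs 3 operands, stack has 2 → underflow

18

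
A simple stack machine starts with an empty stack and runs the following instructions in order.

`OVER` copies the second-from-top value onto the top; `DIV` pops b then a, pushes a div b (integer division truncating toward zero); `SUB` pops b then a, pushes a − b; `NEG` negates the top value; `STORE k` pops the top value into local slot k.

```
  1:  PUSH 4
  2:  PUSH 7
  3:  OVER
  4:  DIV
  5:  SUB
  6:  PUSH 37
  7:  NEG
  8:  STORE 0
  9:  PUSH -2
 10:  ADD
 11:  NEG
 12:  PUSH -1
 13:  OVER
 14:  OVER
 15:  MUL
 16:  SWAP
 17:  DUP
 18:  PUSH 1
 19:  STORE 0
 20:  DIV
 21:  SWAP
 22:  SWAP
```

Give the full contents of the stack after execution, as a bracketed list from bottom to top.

[-1, 1, 1]

PUSH 4   [4]
PUSH 7   [4, 7]
OVER     [4, 7, 4]
DIV      [4, 1]
SUB      [3]
PUSH 37  [3, 37]
NEG      [3, -37]
STORE 0  [3]
PUSH -2  [3, -2]
ADD      [1]
NEG      [-1]
PUSH -1  [-1, -1]
OVER     [-1, -1, -1]
OVER     [-1, -1, -1, -1]
MUL      [-1, -1, 1]
SWAP     [-1, 1, -1]
DUP      [-1, 1, -1, -1]
PUSH 1   [-1, 1, -1, -1, 1]
STORE 0  [-1, 1, -1, -1]
DIV      [-1, 1, 1]
SWAP     [-1, 1, 1]
SWAP     [-1, 1, 1]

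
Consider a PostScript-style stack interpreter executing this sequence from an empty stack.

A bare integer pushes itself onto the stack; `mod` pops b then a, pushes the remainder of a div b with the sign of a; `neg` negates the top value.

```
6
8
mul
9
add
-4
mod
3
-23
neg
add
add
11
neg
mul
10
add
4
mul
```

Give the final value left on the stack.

-1148

6   → [6]
8   → [6, 8]
mul → [48]
9   → [48, 9]
add → [57]
-4  → [57, -4]
mod → [1]
3   → [1, 3]
-23 → [1, 3, -23]
neg → [1, 3, 23]
add → [1, 26]
add → [27]
11  → [27, 11]
neg → [27, -11]
mul → [-297]
10  → [-297, 10]
add → [-287]
4   → [-287, 4]
mul → [-1148]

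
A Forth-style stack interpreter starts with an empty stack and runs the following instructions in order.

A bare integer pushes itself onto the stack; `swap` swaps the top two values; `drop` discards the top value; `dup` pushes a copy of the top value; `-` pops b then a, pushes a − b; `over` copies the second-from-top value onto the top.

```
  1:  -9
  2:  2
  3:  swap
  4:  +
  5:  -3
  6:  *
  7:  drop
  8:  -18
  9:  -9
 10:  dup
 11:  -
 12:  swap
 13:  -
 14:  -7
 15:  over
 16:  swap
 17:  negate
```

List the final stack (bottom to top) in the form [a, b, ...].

-9     → [-9]
2      → [-9, 2]
swap   → [2, -9]
+      → [-7]
-3     → [-7, -3]
*      → [21]
drop   → []
-18    → [-18]
-9     → [-18, -9]
dup    → [-18, -9, -9]
-      → [-18, 0]
swap   → [0, -18]
-      → [18]
-7     → [18, -7]
over   → [18, -7, 18]
swap   → [18, 18, -7]
negate → [18, 18, 7]

[18, 18, 7]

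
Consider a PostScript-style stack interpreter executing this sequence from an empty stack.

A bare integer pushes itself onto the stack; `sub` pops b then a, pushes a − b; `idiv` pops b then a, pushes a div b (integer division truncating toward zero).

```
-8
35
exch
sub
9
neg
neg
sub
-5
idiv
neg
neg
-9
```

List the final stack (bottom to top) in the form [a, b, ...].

[-6, -9]

-8   : -8
35   : -8 35
exch : 35 -8
sub  : 43
9    : 43 9
neg  : 43 -9
neg  : 43 9
sub  : 34
-5   : 34 -5
idiv : -6
neg  : 6
neg  : -6
-9   : -6 -9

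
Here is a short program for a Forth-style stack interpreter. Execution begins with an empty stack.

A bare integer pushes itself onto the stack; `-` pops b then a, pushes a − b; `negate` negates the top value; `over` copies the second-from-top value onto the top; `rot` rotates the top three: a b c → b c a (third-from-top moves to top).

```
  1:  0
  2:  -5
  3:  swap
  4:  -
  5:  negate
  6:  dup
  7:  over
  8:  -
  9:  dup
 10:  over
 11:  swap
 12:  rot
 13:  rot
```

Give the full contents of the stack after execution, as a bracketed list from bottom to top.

0      → [0]
-5     → [0, -5]
swap   → [-5, 0]
-      → [-5]
negate → [5]
dup    → [5, 5]
over   → [5, 5, 5]
-      → [5, 0]
dup    → [5, 0, 0]
over   → [5, 0, 0, 0]
swap   → [5, 0, 0, 0]
rot    → [5, 0, 0, 0]
rot    → [5, 0, 0, 0]

[5, 0, 0, 0]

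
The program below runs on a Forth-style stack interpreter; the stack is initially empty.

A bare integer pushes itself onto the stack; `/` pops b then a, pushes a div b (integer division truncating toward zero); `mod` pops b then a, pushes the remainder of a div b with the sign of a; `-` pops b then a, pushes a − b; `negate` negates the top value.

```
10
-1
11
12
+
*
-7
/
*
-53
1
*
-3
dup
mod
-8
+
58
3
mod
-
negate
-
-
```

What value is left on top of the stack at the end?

10     → 10
-1     → 10 -1
11     → 10 -1 11
12     → 10 -1 11 12
+      → 10 -1 23
*      → 10 -23
-7     → 10 -23 -7
/      → 10 3
*      → 30
-53    → 30 -53
1      → 30 -53 1
*      → 30 -53
-3     → 30 -53 -3
dup    → 30 -53 -3 -3
mod    → 30 -53 0
-8     → 30 -53 0 -8
+      → 30 -53 -8
58     → 30 -53 -8 58
3      → 30 -53 -8 58 3
mod    → 30 -53 -8 1
-      → 30 -53 -9
negate → 30 -53 9
-      → 30 -62
-      → 92

92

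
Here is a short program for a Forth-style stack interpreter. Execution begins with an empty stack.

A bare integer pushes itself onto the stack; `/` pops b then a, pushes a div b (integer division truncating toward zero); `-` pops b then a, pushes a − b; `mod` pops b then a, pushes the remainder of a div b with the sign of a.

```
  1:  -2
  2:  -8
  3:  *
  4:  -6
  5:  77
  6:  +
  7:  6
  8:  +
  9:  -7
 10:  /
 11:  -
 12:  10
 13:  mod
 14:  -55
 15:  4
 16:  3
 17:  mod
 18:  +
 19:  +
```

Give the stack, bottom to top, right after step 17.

[7, -55, 1]

-2  : [-2]
-8  : [-2, -8]
*   : [16]
-6  : [16, -6]
77  : [16, -6, 77]
+   : [16, 71]
6   : [16, 71, 6]
+   : [16, 77]
-7  : [16, 77, -7]
/   : [16, -11]
-   : [27]
10  : [27, 10]
mod : [7]
-55 : [7, -55]
4   : [7, -55, 4]
3   : [7, -55, 4, 3]
mod : [7, -55, 1]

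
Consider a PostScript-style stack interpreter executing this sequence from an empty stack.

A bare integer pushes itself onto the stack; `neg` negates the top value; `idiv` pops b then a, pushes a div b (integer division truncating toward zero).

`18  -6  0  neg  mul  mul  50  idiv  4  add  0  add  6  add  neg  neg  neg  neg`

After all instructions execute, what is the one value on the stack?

10

18   : 18
-6   : 18 -6
0    : 18 -6 0
neg  : 18 -6 0
mul  : 18 0
mul  : 0
50   : 0 50
idiv : 0
4    : 0 4
add  : 4
0    : 4 0
add  : 4
6    : 4 6
add  : 10
neg  : -10
neg  : 10
neg  : -10
neg  : 10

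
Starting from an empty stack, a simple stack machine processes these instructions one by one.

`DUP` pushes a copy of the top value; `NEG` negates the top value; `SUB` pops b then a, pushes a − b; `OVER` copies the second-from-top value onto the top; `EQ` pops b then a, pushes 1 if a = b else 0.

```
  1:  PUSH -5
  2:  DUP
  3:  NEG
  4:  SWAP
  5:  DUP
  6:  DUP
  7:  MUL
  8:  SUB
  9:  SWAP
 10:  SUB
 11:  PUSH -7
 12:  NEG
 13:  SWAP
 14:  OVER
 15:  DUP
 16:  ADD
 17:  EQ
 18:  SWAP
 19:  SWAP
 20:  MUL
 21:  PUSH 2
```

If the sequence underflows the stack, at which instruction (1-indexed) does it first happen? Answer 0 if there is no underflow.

PUSH -5  [-5]
DUP      [-5, -5]
NEG      [-5, 5]
SWAP     [5, -5]
DUP      [5, -5, -5]
DUP      [5, -5, -5, -5]
MUL      [5, -5, 25]
SUB      [5, -30]
SWAP     [-30, 5]
SUB      [-35]
PUSH -7  [-35, -7]
NEG      [-35, 7]
SWAP     [7, -35]
OVER     [7, -35, 7]
DUP      [7, -35, 7, 7]
ADD      [7, -35, 14]
EQ       [7, 0]
SWAP     [0, 7]
SWAP     [7, 0]
MUL      [0]
PUSH 2   [0, 2]

0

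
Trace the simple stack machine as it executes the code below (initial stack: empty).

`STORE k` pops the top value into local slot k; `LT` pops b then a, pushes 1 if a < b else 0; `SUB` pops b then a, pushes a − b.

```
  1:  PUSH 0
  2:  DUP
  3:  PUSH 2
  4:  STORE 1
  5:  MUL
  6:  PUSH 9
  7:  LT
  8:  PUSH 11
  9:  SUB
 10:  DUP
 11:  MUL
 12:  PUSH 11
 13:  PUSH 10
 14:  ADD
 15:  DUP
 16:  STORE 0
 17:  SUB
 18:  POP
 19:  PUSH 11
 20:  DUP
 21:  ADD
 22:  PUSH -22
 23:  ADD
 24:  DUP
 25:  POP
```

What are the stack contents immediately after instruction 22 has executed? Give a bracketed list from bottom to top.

PUSH 0   : [0]
DUP      : [0, 0]
PUSH 2   : [0, 0, 2]
STORE 1  : [0, 0]
MUL      : [0]
PUSH 9   : [0, 9]
LT       : [1]
PUSH 11  : [1, 11]
SUB      : [-10]
DUP      : [-10, -10]
MUL      : [100]
PUSH 11  : [100, 11]
PUSH 10  : [100, 11, 10]
ADD      : [100, 21]
DUP      : [100, 21, 21]
STORE 0  : [100, 21]
SUB      : [79]
POP      : []
PUSH 11  : [11]
DUP      : [11, 11]
ADD      : [22]
PUSH -22 : [22, -22]

[22, -22]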